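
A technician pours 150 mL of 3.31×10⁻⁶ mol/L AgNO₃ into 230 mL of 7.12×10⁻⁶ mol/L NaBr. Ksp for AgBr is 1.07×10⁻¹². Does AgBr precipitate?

Yes

The combined volume is 380 mL.
[Ag⁺] = (3.31×10⁻⁶)(150)/380 = 1.31×10⁻⁶ mol/L
[Br⁻] = (7.12×10⁻⁶)(230)/380 = 4.31×10⁻⁶ mol/L
Q = [Ag⁺][Br⁻] = 5.63×10⁻¹²
Q = 5.63×10⁻¹² > Ksp = 1.07×10⁻¹², so the solution is supersaturated and AgBr precipitates.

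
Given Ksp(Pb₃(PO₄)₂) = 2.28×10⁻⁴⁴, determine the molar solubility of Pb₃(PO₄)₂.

7.33×10⁻¹⁰ M

Pb₃(PO₄)₂(s) ⇌ 3 Pb²⁺(aq) + 2 PO₄³⁻(aq)
If s mol/L of Pb₃(PO₄)₂ dissolves, [Pb²⁺] = 3s and [PO₄³⁻] = 2s.
Ksp = [Pb²⁺]^3[PO₄³⁻]^2 = (3s)^3 · (2s)^2 = 108s^5
108s^5 = 2.28×10⁻⁴⁴  ⇒  s^5 = 2.11×10⁻⁴⁶
s = 7.33×10⁻¹⁰ M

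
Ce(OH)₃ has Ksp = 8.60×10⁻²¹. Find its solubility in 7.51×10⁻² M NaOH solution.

Ce(OH)₃(s) ⇌ Ce³⁺(aq) + 3 OH⁻(aq)
The solution already contains OH⁻ at 7.51×10⁻² M. Let s be the molar solubility of Ce(OH)₃.
[OH⁻] ≈ 7.51×10⁻² M (common ion dominates); [Ce³⁺] = s.
Ksp = [Ce³⁺][OH⁻]^3 = s(7.51×10⁻²)^3
s = 8.60×10⁻²¹ / (7.51×10⁻²)^3 = 2.03×10⁻¹⁷
s = 2.03×10⁻¹⁷ M

2.03×10⁻¹⁷ M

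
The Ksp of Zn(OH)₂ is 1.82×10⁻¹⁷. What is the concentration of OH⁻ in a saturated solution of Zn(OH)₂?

Zn(OH)₂(s) ⇌ Zn²⁺(aq) + 2 OH⁻(aq)
Call the molar solubility s, so that [Zn²⁺] = s and [OH⁻] = 2s.
Ksp = [Zn²⁺][OH⁻]^2 = s · (2s)^2 = 4s^3 = 1.82×10⁻¹⁷
s = 1.66×10⁻⁶ mol/L
[OH⁻] = 2s = 3.31×10⁻⁶ mol/L

3.31×10⁻⁶ M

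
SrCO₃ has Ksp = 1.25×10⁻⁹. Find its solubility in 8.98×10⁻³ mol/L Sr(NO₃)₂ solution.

1.39×10⁻⁷ M

SrCO₃(s) ⇌ Sr²⁺(aq) + CO₃²⁻(aq)
With Sr²⁺ already at 8.98×10⁻³ mol/L and s small, take [Sr²⁺] ≈ 8.98×10⁻³ mol/L and [CO₃²⁻] = s.
Ksp = [Sr²⁺][CO₃²⁻] = (8.98×10⁻³)s
s = 1.25×10⁻⁹ / (8.98×10⁻³) = 1.39×10⁻⁷
s = 1.39×10⁻⁷ mol/L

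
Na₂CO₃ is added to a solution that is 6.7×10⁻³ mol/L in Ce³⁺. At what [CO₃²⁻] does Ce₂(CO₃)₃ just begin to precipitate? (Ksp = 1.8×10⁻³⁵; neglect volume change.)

Each salt precipitates once Q = Ksp for that salt.
Ce₂(CO₃)₃(s) ⇌ 2 Ce³⁺(aq) + 3 CO₃²⁻(aq)
Ksp = [Ce³⁺]^2[CO₃²⁻]^3 = [CO₃²⁻]^3(6.7×10⁻³)^2
[CO₃²⁻]^3 = 1.8×10⁻³⁵ / (6.7×10⁻³)^2 = 4.0×10⁻³¹
[CO₃²⁻] = 7.4×10⁻¹¹ mol/L

7.4×10⁻¹¹ M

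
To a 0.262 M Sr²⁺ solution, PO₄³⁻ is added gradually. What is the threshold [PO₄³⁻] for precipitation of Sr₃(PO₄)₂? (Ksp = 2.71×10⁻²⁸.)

1.23×10⁻¹³ M

Precipitation of each salt begins when its ion product equals Ksp.
Sr₃(PO₄)₂(s) ⇌ 3 Sr²⁺(aq) + 2 PO₄³⁻(aq)
Ksp = [Sr²⁺]^3[PO₄³⁻]^2 = [PO₄³⁻]^2(0.262)^3
[PO₄³⁻]^2 = 2.71×10⁻²⁸ / (0.262)^3 = 1.51×10⁻²⁶
[PO₄³⁻] = 1.23×10⁻¹³ M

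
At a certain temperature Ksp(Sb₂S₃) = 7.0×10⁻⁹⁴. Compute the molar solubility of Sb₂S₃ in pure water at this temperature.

Sb₂S₃(s) ⇌ 2 Sb³⁺(aq) + 3 S²⁻(aq)
Let s be the molar solubility. Then [Sb³⁺] = 2s and [S²⁻] = 3s.
Ksp = [Sb³⁺]^2[S²⁻]^3 = (2s)^2 · (3s)^3 = 108s^5
108s^5 = 7.0×10⁻⁹⁴  ⇒  s^5 = 6.5×10⁻⁹⁶
s = (6.5×10⁻⁹⁶)^(1/5) = 9.2×10⁻²⁰ mol/L

9.2×10⁻²⁰ M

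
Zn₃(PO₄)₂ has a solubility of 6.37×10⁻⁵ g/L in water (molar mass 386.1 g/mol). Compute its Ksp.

Ksp = 1.32×10⁻³²

Molar solubility s = (6.37×10⁻⁵ g/L) / (386.1 g/mol) = 1.6498×10⁻⁷ mol/L
Zn₃(PO₄)₂(s) ⇌ 3 Zn²⁺(aq) + 2 PO₄³⁻(aq)
With molar solubility s: [Zn²⁺] = 3s, [PO₄³⁻] = 2s.
Ksp = [Zn²⁺]^3[PO₄³⁻]^2 = (3s)^3 · (2s)^2 = 108s^5
Ksp = 108 × (1.6498×10⁻⁷)^5 = 1.32×10⁻³²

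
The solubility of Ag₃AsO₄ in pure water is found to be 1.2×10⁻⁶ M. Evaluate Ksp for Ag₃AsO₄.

Ksp = 5.6×10⁻²³

Ag₃AsO₄(s) ⇌ 3 Ag⁺(aq) + AsO₄³⁻(aq)
Call the molar solubility s, so that [Ag⁺] = 3s and [AsO₄³⁻] = s.
Ksp = [Ag⁺]^3[AsO₄³⁻] = (3s)^3 · s = 27s^4
Ksp = 27 × (1.2×10⁻⁶)^4 = 5.6×10⁻²³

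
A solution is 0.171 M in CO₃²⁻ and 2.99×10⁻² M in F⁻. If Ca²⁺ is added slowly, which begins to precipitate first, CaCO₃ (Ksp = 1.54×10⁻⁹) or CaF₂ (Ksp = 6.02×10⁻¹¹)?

CaCO₃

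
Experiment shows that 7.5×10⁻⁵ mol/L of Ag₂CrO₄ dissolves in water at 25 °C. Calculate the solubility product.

Ksp = 1.7×10⁻¹²

Ag₂CrO₄(s) ⇌ 2 Ag⁺(aq) + CrO₄²⁻(aq)
For each mole of Ag₂CrO₄ that dissolves per liter, [Ag⁺] = 2s and [CrO₄²⁻] = s; let s denote this solubility.
Ksp = [Ag⁺]^2[CrO₄²⁻] = (2s)^2 · s = 4s^3
Ksp = 4 × (7.5×10⁻⁵)^3 = 1.7×10⁻¹²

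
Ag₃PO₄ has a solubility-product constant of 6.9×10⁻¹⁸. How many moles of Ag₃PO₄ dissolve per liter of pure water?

Ag₃PO₄(s) ⇌ 3 Ag⁺(aq) + PO₄³⁻(aq)
Let s be the molar solubility. Then [Ag⁺] = 3s and [PO₄³⁻] = s.
Ksp = [Ag⁺]^3[PO₄³⁻] = (3s)^3 · s = 27s^4
27s^4 = 6.9×10⁻¹⁸  ⇒  s^4 = 2.6×10⁻¹⁹
Taking the 4th root, s = 2.2×10⁻⁵ mol L⁻¹.

2.2×10⁻⁵ M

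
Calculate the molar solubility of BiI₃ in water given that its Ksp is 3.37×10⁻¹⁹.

BiI₃(s) ⇌ Bi³⁺(aq) + 3 I⁻(aq)
Let s be the molar solubility. Then [Bi³⁺] = s and [I⁻] = 3s.
Ksp = [Bi³⁺][I⁻]^3 = s · (3s)^3 = 27s^4
27s^4 = 3.37×10⁻¹⁹  ⇒  s^4 = 1.25×10⁻²⁰
s = (1.25×10⁻²⁰)^(1/4) = 1.06×10⁻⁵ mol L⁻¹

1.06×10⁻⁵ M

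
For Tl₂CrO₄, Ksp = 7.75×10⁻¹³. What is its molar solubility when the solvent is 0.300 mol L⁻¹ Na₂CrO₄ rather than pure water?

Tl₂CrO₄(s) ⇌ 2 Tl⁺(aq) + CrO₄²⁻(aq)
The solution already contains CrO₄²⁻ at 0.300 mol L⁻¹. Let s be the molar solubility of Tl₂CrO₄.
[CrO₄²⁻] ≈ 0.300 mol L⁻¹ (common ion dominates); [Tl⁺] = 2s.
Ksp = [Tl⁺]^2[CrO₄²⁻] = (2s)^2(0.300)
(2s)^2 = 7.75×10⁻¹³ / (0.300) = 2.58×10⁻¹²
s = 8.04×10⁻⁷ mol L⁻¹

8.04×10⁻⁷ M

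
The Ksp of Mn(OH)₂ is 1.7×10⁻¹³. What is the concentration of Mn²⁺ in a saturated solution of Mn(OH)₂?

Mn(OH)₂(s) ⇌ Mn²⁺(aq) + 2 OH⁻(aq)
Call the molar solubility s, so that [Mn²⁺] = s and [OH⁻] = 2s.
Ksp = [Mn²⁺][OH⁻]^2 = s · (2s)^2 = 4s^3 = 1.7×10⁻¹³
s = 3.5×10⁻⁵ M
[Mn²⁺] = s = 3.5×10⁻⁵ M

3.5×10⁻⁵ M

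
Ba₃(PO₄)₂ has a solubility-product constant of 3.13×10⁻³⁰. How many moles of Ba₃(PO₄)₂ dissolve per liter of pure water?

4.93×10⁻⁷ M

Ba₃(PO₄)₂(s) ⇌ 3 Ba²⁺(aq) + 2 PO₄³⁻(aq)
Call the molar solubility s, so that [Ba²⁺] = 3s and [PO₄³⁻] = 2s.
Ksp = [Ba²⁺]^3[PO₄³⁻]^2 = (3s)^3 · (2s)^2 = 108s^5
108s^5 = 3.13×10⁻³⁰  ⇒  s^5 = 2.90×10⁻³²
Taking the 5th root, s = 4.93×10⁻⁷ mol L⁻¹.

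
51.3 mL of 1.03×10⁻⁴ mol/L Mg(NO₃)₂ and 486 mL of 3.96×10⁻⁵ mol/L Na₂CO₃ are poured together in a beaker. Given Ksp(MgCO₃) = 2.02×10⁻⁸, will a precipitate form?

No

The combined volume is 537.3 mL.
[Mg²⁺] = (1.03×10⁻⁴)(51.3)/537.3 = 9.83×10⁻⁶ mol/L
[CO₃²⁻] = (3.96×10⁻⁵)(486)/537.3 = 3.58×10⁻⁵ mol/L
Q = [Mg²⁺][CO₃²⁻] = 3.52×10⁻¹⁰
Q = 3.52×10⁻¹⁰ < Ksp = 2.02×10⁻⁸, so the solution is unsaturated and no precipitate forms.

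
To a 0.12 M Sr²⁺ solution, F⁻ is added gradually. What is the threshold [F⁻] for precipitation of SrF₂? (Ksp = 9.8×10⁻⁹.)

Precipitation begins when Q = Ksp.
SrF₂(s) ⇌ Sr²⁺(aq) + 2 F⁻(aq)
Ksp = [Sr²⁺][F⁻]^2 = [F⁻]^2(0.12)
[F⁻]^2 = 9.8×10⁻⁹ / (0.12) = 8.2×10⁻⁸
[F⁻] = 2.9×10⁻⁴ M

2.9×10⁻⁴ M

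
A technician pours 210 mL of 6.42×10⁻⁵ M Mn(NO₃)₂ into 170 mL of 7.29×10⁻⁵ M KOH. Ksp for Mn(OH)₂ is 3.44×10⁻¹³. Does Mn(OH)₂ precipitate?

No

Total volume after mixing = 210 + 170 = 380 mL.
[Mn²⁺] = (6.42×10⁻⁵)(210)/380 = 3.55×10⁻⁵ M
[OH⁻] = (7.29×10⁻⁵)(170)/380 = 3.26×10⁻⁵ M
Q = [Mn²⁺][OH⁻]^2 = 3.77×10⁻¹⁴
Q < Ksp (3.77×10⁻¹⁴ vs 3.44×10⁻¹³); the solution remains unsaturated and no precipitate forms.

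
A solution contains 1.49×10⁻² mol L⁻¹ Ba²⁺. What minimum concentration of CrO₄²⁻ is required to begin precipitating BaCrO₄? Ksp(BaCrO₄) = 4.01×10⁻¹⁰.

Precipitation begins when Q = Ksp.
BaCrO₄(s) ⇌ Ba²⁺(aq) + CrO₄²⁻(aq)
Ksp = [Ba²⁺][CrO₄²⁻] = [CrO₄²⁻](1.49×10⁻²)
[CrO₄²⁻] = 4.01×10⁻¹⁰ / (1.49×10⁻²) = 2.69×10⁻⁸
[CrO₄²⁻] = 2.69×10⁻⁸ mol L⁻¹

2.69×10⁻⁸ M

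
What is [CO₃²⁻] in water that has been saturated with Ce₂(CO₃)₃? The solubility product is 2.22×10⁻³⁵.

1.38×10⁻⁷ M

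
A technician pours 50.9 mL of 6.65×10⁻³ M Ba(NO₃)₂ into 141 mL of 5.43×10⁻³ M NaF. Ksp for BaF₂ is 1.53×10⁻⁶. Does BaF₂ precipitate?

After mixing, V = 50.9 mL + 141 mL = 191.9 mL.
[Ba²⁺] = (6.65×10⁻³)(50.9)/191.9 = 1.76×10⁻³ M
[F⁻] = (5.43×10⁻³)(141)/191.9 = 3.99×10⁻³ M
Q = [Ba²⁺][F⁻]^2 = 2.81×10⁻⁸
Since Q (2.81×10⁻⁸) is less than Ksp (1.53×10⁻⁶), no BaF₂ precipitates.

No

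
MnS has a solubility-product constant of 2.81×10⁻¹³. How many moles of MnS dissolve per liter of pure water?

5.30×10⁻⁷ M

MnS(s) ⇌ Mn²⁺(aq) + S²⁻(aq)
For each mole of MnS that dissolves per liter, [Mn²⁺] = s and [S²⁻] = s; let s denote this solubility.
Ksp = [Mn²⁺][S²⁻] = s · s = s^2
s^2 = 2.81×10⁻¹³
s = (2.81×10⁻¹³)^(1/2) = 5.30×10⁻⁷ mol L⁻¹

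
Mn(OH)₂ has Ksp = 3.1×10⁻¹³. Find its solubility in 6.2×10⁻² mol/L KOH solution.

8.1×10⁻¹¹ M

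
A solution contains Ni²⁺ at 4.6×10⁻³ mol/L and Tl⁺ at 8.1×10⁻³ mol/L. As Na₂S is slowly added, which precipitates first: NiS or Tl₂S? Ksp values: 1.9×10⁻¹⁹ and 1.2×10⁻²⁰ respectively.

NiS

A salt starts to precipitate once the ion product Q reaches its Ksp.
For NiS: [S²⁻] = (Ksp/[Ni²⁺]) = 4.1×10⁻¹⁷ mol/L
For Tl₂S: [S²⁻] = (Ksp/[Tl⁺]^2) = 1.8×10⁻¹⁶ mol/L
NiS requires the lower [S²⁻], so it precipitates first.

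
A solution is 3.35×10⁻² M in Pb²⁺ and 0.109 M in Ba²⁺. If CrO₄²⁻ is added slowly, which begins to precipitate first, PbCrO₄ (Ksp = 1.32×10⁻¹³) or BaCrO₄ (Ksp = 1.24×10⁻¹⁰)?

Precipitation begins when Q = Ksp.
For PbCrO₄: [CrO₄²⁻] = (Ksp/[Pb²⁺]) = 3.94×10⁻¹² M
For BaCrO₄: [CrO₄²⁻] = (Ksp/[Ba²⁺]) = 1.14×10⁻⁹ M
The smaller threshold [CrO₄²⁻] is reached first, so PbCrO₄ precipitates first.

PbCrO₄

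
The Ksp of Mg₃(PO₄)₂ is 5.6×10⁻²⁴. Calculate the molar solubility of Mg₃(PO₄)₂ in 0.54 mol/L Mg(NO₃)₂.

Mg₃(PO₄)₂(s) ⇌ 3 Mg²⁺(aq) + 2 PO₄³⁻(aq)
Let s be the solubility of Mg₃(PO₄)₂ here. The common ion gives [Mg²⁺] ≈ 0.54 mol/L, and [PO₄³⁻] = 2s.
Ksp = [Mg²⁺]^3[PO₄³⁻]^2 = (0.54)^3(2s)^2
(2s)^2 = 5.6×10⁻²⁴ / (0.54)^3 = 3.6×10⁻²³
s = 3.0×10⁻¹² mol/L

3.0×10⁻¹² M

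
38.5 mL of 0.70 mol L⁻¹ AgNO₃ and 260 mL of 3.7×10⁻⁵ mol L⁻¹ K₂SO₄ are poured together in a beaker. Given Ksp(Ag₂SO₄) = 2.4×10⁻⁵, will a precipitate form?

No

After mixing, V = 38.5 mL + 260 mL = 298.5 mL.
[Ag⁺] = (0.70)(38.5)/298.5 = 9.0×10⁻² mol L⁻¹
[SO₄²⁻] = (3.7×10⁻⁵)(260)/298.5 = 3.2×10⁻⁵ mol L⁻¹
Q = [Ag⁺]^2[SO₄²⁻] = 2.6×10⁻⁷
Since Q (2.6×10⁻⁷) is less than Ksp (2.4×10⁻⁵), no Ag₂SO₄ precipitates.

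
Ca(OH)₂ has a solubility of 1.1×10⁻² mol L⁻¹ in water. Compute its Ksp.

Ksp = 5.3×10⁻⁶

Ca(OH)₂(s) ⇌ Ca²⁺(aq) + 2 OH⁻(aq)
With molar solubility s: [Ca²⁺] = s, [OH⁻] = 2s.
Ksp = [Ca²⁺][OH⁻]^2 = s · (2s)^2 = 4s^3
Ksp = 4 × (1.1×10⁻²)^3 = 5.3×10⁻⁶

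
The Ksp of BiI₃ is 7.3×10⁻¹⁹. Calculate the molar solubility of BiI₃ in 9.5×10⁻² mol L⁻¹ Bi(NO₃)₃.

6.6×10⁻⁷ M

BiI₃(s) ⇌ Bi³⁺(aq) + 3 I⁻(aq)
With Bi³⁺ already at 9.5×10⁻² mol L⁻¹ and s small, take [Bi³⁺] ≈ 9.5×10⁻² mol L⁻¹ and [I⁻] = 3s.
Ksp = [Bi³⁺][I⁻]^3 = (9.5×10⁻²)(3s)^3
(3s)^3 = 7.3×10⁻¹⁹ / (9.5×10⁻²) = 7.7×10⁻¹⁸
s = 6.6×10⁻⁷ mol L⁻¹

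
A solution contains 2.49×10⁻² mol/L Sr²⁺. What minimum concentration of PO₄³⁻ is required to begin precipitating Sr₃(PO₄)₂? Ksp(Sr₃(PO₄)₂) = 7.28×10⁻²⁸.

Each salt precipitates once Q = Ksp for that salt.
Sr₃(PO₄)₂(s) ⇌ 3 Sr²⁺(aq) + 2 PO₄³⁻(aq)
Ksp = [Sr²⁺]^3[PO₄³⁻]^2 = [PO₄³⁻]^2(2.49×10⁻²)^3
[PO₄³⁻]^2 = 7.28×10⁻²⁸ / (2.49×10⁻²)^3 = 4.72×10⁻²³
[PO₄³⁻] = 6.87×10⁻¹² mol/L

6.87×10⁻¹² M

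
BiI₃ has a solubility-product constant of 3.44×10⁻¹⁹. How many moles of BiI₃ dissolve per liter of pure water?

BiI₃(s) ⇌ Bi³⁺(aq) + 3 I⁻(aq)
If s mol/L of BiI₃ dissolves, [Bi³⁺] = s and [I⁻] = 3s.
Ksp = [Bi³⁺][I⁻]^3 = s · (3s)^3 = 27s^4
27s^4 = 3.44×10⁻¹⁹  ⇒  s^4 = 1.27×10⁻²⁰
s = 1.06×10⁻⁵ mol/L

1.06×10⁻⁵ M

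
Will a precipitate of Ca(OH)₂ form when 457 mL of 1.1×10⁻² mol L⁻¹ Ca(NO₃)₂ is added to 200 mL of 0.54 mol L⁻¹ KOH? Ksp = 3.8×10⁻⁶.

Yes

After mixing, V = 457 mL + 200 mL = 657 mL.
[Ca²⁺] = (1.1×10⁻²)(457)/657 = 7.7×10⁻³ mol L⁻¹
[OH⁻] = (0.54)(200)/657 = 0.16 mol L⁻¹
Q = [Ca²⁺][OH⁻]^2 = 2.1×10⁻⁴
Because Q > Ksp (2.1×10⁻⁴ vs 3.8×10⁻⁶), a precipitate of Ca(OH)₂ forms.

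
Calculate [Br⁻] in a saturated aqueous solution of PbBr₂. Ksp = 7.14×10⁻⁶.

2.43×10⁻² M

PbBr₂(s) ⇌ Pb²⁺(aq) + 2 Br⁻(aq)
For each mole of PbBr₂ that dissolves per liter, [Pb²⁺] = s and [Br⁻] = 2s; let s denote this solubility.
Ksp = [Pb²⁺][Br⁻]^2 = s · (2s)^2 = 4s^3 = 7.14×10⁻⁶
s = 1.21×10⁻² mol/L
[Br⁻] = 2s = 2.43×10⁻² mol/L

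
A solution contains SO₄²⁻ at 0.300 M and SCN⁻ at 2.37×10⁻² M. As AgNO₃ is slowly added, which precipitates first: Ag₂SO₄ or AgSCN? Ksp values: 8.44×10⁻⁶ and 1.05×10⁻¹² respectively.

AgSCN

Precipitation begins when Q = Ksp.
For Ag₂SO₄: [Ag⁺] = (Ksp/[SO₄²⁻])^(1/2) = 5.30×10⁻³ M
For AgSCN: [Ag⁺] = (Ksp/[SCN⁻]) = 4.43×10⁻¹¹ M
The smaller threshold [Ag⁺] is reached first, so AgSCN precipitates first.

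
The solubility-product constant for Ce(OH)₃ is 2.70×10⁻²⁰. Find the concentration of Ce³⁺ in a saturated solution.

Ce(OH)₃(s) ⇌ Ce³⁺(aq) + 3 OH⁻(aq)
With molar solubility s: [Ce³⁺] = s, [OH⁻] = 3s.
Ksp = [Ce³⁺][OH⁻]^3 = s · (3s)^3 = 27s^4 = 2.70×10⁻²⁰
s = 5.62×10⁻⁶ M
[Ce³⁺] = s = 5.62×10⁻⁶ M

5.62×10⁻⁶ M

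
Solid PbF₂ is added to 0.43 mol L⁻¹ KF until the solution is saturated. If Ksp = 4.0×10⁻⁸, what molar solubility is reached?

PbF₂(s) ⇌ Pb²⁺(aq) + 2 F⁻(aq)
Let s be the solubility of PbF₂ here. The common ion gives [F⁻] ≈ 0.43 mol L⁻¹, and [Pb²⁺] = s.
Ksp = [Pb²⁺][F⁻]^2 = s(0.43)^2
s = 4.0×10⁻⁸ / (0.43)^2 = 2.2×10⁻⁷
s = 2.2×10⁻⁷ mol L⁻¹

2.2×10⁻⁷ M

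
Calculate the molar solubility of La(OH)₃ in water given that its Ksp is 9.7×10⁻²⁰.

La(OH)₃(s) ⇌ La³⁺(aq) + 3 OH⁻(aq)
Let s be the molar solubility. Then [La³⁺] = s and [OH⁻] = 3s.
Ksp = [La³⁺][OH⁻]^3 = s · (3s)^3 = 27s^4
27s^4 = 9.7×10⁻²⁰  ⇒  s^4 = 3.6×10⁻²¹
s = 7.7×10⁻⁶ mol L⁻¹

7.7×10⁻⁶ M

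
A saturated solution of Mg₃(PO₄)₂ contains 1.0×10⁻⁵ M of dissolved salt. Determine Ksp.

Ksp = 1.1×10⁻²³

Mg₃(PO₄)₂(s) ⇌ 3 Mg²⁺(aq) + 2 PO₄³⁻(aq)
Let s be the molar solubility. Then [Mg²⁺] = 3s and [PO₄³⁻] = 2s.
Ksp = [Mg²⁺]^3[PO₄³⁻]^2 = (3s)^3 · (2s)^2 = 108s^5
Ksp = 108 × (1.0×10⁻⁵)^5 = 1.1×10⁻²³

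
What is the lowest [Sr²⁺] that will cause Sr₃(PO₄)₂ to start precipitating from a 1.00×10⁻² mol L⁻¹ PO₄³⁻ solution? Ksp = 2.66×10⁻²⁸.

1.39×10⁻⁸ M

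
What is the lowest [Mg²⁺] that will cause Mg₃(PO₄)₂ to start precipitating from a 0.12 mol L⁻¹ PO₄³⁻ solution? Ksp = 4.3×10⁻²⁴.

6.7×10⁻⁸ M

A salt starts to precipitate once the ion product Q reaches its Ksp.
Mg₃(PO₄)₂(s) ⇌ 3 Mg²⁺(aq) + 2 PO₄³⁻(aq)
Ksp = [Mg²⁺]^3[PO₄³⁻]^2 = [Mg²⁺]^3(0.12)^2
[Mg²⁺]^3 = 4.3×10⁻²⁴ / (0.12)^2 = 3.0×10⁻²²
[Mg²⁺] = 6.7×10⁻⁸ mol L⁻¹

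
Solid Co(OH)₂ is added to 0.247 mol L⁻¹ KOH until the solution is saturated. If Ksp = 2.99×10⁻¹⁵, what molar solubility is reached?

4.90×10⁻¹⁴ M

Co(OH)₂(s) ⇌ Co²⁺(aq) + 2 OH⁻(aq)
The solution already contains OH⁻ at 0.247 mol L⁻¹. Let s be the molar solubility of Co(OH)₂.
[OH⁻] ≈ 0.247 mol L⁻¹ (common ion dominates); [Co²⁺] = s.
Ksp = [Co²⁺][OH⁻]^2 = s(0.247)^2
s = 2.99×10⁻¹⁵ / (0.247)^2 = 4.90×10⁻¹⁴
s = 4.90×10⁻¹⁴ mol L⁻¹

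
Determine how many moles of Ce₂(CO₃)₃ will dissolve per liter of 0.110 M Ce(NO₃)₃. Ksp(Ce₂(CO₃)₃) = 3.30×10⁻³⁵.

4.66×10⁻¹² M

Ce₂(CO₃)₃(s) ⇌ 2 Ce³⁺(aq) + 3 CO₃²⁻(aq)
The solution already contains Ce³⁺ at 0.110 M. Let s be the molar solubility of Ce₂(CO₃)₃.
[Ce³⁺] ≈ 0.110 M (common ion dominates); [CO₃²⁻] = 3s.
Ksp = [Ce³⁺]^2[CO₃²⁻]^3 = (0.110)^2(3s)^3
(3s)^3 = 3.30×10⁻³⁵ / (0.110)^2 = 2.73×10⁻³³
s = 4.66×10⁻¹² M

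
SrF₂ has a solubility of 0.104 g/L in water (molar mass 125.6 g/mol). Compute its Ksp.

s = (0.104 g L⁻¹)/(125.6 g mol⁻¹) = 8.2803×10⁻⁴ M
SrF₂(s) ⇌ Sr²⁺(aq) + 2 F⁻(aq)
Let s be the molar solubility. Then [Sr²⁺] = s and [F⁻] = 2s.
Ksp = [Sr²⁺][F⁻]^2 = s · (2s)^2 = 4s^3
Ksp = 4 × (8.2803×10⁻⁴)^3 = 2.27×10⁻⁹

Ksp = 2.27×10⁻⁹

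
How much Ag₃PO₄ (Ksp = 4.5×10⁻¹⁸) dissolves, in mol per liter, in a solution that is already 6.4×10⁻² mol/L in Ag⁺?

1.7×10⁻¹⁴ M

Ag₃PO₄(s) ⇌ 3 Ag⁺(aq) + PO₄³⁻(aq)
Ag⁺ is already present at 6.4×10⁻² mol/L. If s mol/L of Ag₃PO₄ dissolves, [PO₄³⁻] = s while [Ag⁺] ≈ 6.4×10⁻² mol/L.
Ksp = [Ag⁺]^3[PO₄³⁻] = (6.4×10⁻²)^3s
s = 4.5×10⁻¹⁸ / (6.4×10⁻²)^3 = 1.7×10⁻¹⁴
s = 1.7×10⁻¹⁴ mol/L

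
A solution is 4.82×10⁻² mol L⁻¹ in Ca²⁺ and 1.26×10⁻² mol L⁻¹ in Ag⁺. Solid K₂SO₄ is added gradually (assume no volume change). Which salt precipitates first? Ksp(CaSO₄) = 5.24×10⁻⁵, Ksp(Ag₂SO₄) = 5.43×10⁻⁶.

The threshold for precipitation is Q = Ksp.
For CaSO₄: [SO₄²⁻] = (Ksp/[Ca²⁺]) = 1.09×10⁻³ mol L⁻¹
For Ag₂SO₄: [SO₄²⁻] = (Ksp/[Ag⁺]^2) = 3.42×10⁻² mol L⁻¹
The smaller threshold [SO₄²⁻] is reached first, so CaSO₄ precipitates first.

CaSO₄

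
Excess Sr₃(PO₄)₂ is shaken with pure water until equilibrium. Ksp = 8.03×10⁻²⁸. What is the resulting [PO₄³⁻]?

Sr₃(PO₄)₂(s) ⇌ 3 Sr²⁺(aq) + 2 PO₄³⁻(aq)
Let s be the molar solubility. Then [Sr²⁺] = 3s and [PO₄³⁻] = 2s.
Ksp = [Sr²⁺]^3[PO₄³⁻]^2 = (3s)^3 · (2s)^2 = 108s^5 = 8.03×10⁻²⁸
s = 1.49×10⁻⁶ mol L⁻¹
[PO₄³⁻] = 2s = 2.99×10⁻⁶ mol L⁻¹

2.99×10⁻⁶ M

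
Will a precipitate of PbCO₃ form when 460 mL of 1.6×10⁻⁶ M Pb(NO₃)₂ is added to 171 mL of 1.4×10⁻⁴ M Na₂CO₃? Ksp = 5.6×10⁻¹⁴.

Yes

Total volume after mixing = 460 + 171 = 631 mL.
[Pb²⁺] = (1.6×10⁻⁶)(460)/631 = 1.2×10⁻⁶ M
[CO₃²⁻] = (1.4×10⁻⁴)(171)/631 = 3.8×10⁻⁵ M
Q = [Pb²⁺][CO₃²⁻] = 4.4×10⁻¹¹
Because Q > Ksp (4.4×10⁻¹¹ vs 5.6×10⁻¹⁴), a precipitate of PbCO₃ forms.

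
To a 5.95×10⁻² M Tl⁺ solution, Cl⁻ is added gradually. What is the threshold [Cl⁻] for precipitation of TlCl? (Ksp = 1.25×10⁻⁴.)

Precipitation begins when Q = Ksp.
TlCl(s) ⇌ Tl⁺(aq) + Cl⁻(aq)
Ksp = [Tl⁺][Cl⁻] = [Cl⁻](5.95×10⁻²)
[Cl⁻] = 1.25×10⁻⁴ / (5.95×10⁻²) = 2.10×10⁻³
[Cl⁻] = 2.10×10⁻³ M

2.10×10⁻³ M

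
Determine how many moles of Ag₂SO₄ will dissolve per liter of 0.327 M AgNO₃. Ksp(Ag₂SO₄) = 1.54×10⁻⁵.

Ag₂SO₄(s) ⇌ 2 Ag⁺(aq) + SO₄²⁻(aq)
The solution already contains Ag⁺ at 0.327 M. Let s be the molar solubility of Ag₂SO₄.
[Ag⁺] ≈ 0.327 M (common ion dominates); [SO₄²⁻] = s.
Ksp = [Ag⁺]^2[SO₄²⁻] = (0.327)^2s
s = 1.54×10⁻⁵ / (0.327)^2 = 1.44×10⁻⁴
s = 1.44×10⁻⁴ M

1.44×10⁻⁴ M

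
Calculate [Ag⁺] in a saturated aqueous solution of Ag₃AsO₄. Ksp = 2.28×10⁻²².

Ag₃AsO₄(s) ⇌ 3 Ag⁺(aq) + AsO₄³⁻(aq)
For each mole of Ag₃AsO₄ that dissolves per liter, [Ag⁺] = 3s and [AsO₄³⁻] = s; let s denote this solubility.
Ksp = [Ag⁺]^3[AsO₄³⁻] = (3s)^3 · s = 27s^4 = 2.28×10⁻²²
s = 1.70×10⁻⁶ M
[Ag⁺] = 3s = 5.11×10⁻⁶ M

5.11×10⁻⁶ M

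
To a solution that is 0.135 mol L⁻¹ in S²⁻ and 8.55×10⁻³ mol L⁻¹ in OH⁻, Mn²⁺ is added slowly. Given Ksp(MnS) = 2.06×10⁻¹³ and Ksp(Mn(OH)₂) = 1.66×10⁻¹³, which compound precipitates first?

Precipitation of each salt begins when its ion product equals Ksp.
For MnS: [Mn²⁺] = (Ksp/[S²⁻]) = 1.53×10⁻¹² mol L⁻¹
For Mn(OH)₂: [Mn²⁺] = (Ksp/[OH⁻]^2) = 2.27×10⁻⁹ mol L⁻¹
Since MnS needs less Mn²⁺ to reach saturation, it precipitates first.

MnS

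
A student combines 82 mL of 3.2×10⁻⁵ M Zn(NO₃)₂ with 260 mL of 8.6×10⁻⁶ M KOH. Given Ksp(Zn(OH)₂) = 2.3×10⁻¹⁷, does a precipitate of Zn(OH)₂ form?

Yes

The combined volume is 342 mL.
[Zn²⁺] = (3.2×10⁻⁵)(82)/342 = 7.7×10⁻⁶ M
[OH⁻] = (8.6×10⁻⁶)(260)/342 = 6.5×10⁻⁶ M
Q = [Zn²⁺][OH⁻]^2 = 3.3×10⁻¹⁶
Q = 3.3×10⁻¹⁶ > Ksp = 2.3×10⁻¹⁷, so the solution is supersaturated and Zn(OH)₂ precipitates.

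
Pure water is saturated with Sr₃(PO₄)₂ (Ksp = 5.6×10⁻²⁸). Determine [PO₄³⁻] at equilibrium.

2.8×10⁻⁶ M

Sr₃(PO₄)₂(s) ⇌ 3 Sr²⁺(aq) + 2 PO₄³⁻(aq)
If s mol/L of Sr₃(PO₄)₂ dissolves, [Sr²⁺] = 3s and [PO₄³⁻] = 2s.
Ksp = [Sr²⁺]^3[PO₄³⁻]^2 = (3s)^3 · (2s)^2 = 108s^5 = 5.6×10⁻²⁸
s = 1.4×10⁻⁶ mol L⁻¹
[PO₄³⁻] = 2s = 2.8×10⁻⁶ mol L⁻¹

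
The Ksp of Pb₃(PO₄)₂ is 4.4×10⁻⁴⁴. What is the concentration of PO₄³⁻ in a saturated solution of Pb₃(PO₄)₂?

1.7×10⁻⁹ M

Pb₃(PO₄)₂(s) ⇌ 3 Pb²⁺(aq) + 2 PO₄³⁻(aq)
Let s be the molar solubility. Then [Pb²⁺] = 3s and [PO₄³⁻] = 2s.
Ksp = [Pb²⁺]^3[PO₄³⁻]^2 = (3s)^3 · (2s)^2 = 108s^5 = 4.4×10⁻⁴⁴
s = 8.4×10⁻¹⁰ M
[PO₄³⁻] = 2s = 1.7×10⁻⁹ M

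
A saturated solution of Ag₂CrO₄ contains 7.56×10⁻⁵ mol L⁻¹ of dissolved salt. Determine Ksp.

Ag₂CrO₄(s) ⇌ 2 Ag⁺(aq) + CrO₄²⁻(aq)
Let s be the molar solubility. Then [Ag⁺] = 2s and [CrO₄²⁻] = s.
Ksp = [Ag⁺]^2[CrO₄²⁻] = (2s)^2 · s = 4s^3
Ksp = 4 × (7.56×10⁻⁵)^3 = 1.73×10⁻¹²

Ksp = 1.73×10⁻¹²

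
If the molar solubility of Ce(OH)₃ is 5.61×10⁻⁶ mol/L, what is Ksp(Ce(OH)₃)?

Ce(OH)₃(s) ⇌ Ce³⁺(aq) + 3 OH⁻(aq)
If s mol/L of Ce(OH)₃ dissolves, [Ce³⁺] = s and [OH⁻] = 3s.
Ksp = [Ce³⁺][OH⁻]^3 = s · (3s)^3 = 27s^4
Ksp = 27 × (5.61×10⁻⁶)^4 = 2.67×10⁻²⁰

Ksp = 2.67×10⁻²⁰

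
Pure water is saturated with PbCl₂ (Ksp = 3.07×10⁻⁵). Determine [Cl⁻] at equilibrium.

3.95×10⁻² M

PbCl₂(s) ⇌ Pb²⁺(aq) + 2 Cl⁻(aq)
For each mole of PbCl₂ that dissolves per liter, [Pb²⁺] = s and [Cl⁻] = 2s; let s denote this solubility.
Ksp = [Pb²⁺][Cl⁻]^2 = s · (2s)^2 = 4s^3 = 3.07×10⁻⁵
s = 1.97×10⁻² mol/L
[Cl⁻] = 2s = 3.95×10⁻² mol/L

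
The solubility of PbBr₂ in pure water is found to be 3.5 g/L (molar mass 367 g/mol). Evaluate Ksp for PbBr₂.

Convert to molarity: s = 3.5 / 367 = 9.537×10⁻³ mol/L
PbBr₂(s) ⇌ Pb²⁺(aq) + 2 Br⁻(aq)
Let s be the molar solubility. Then [Pb²⁺] = s and [Br⁻] = 2s.
Ksp = [Pb²⁺][Br⁻]^2 = s · (2s)^2 = 4s^3
Ksp = 4 × (9.537×10⁻³)^3 = 3.5×10⁻⁶

Ksp = 3.5×10⁻⁶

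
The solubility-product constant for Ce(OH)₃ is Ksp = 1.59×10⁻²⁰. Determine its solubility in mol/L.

Ce(OH)₃(s) ⇌ Ce³⁺(aq) + 3 OH⁻(aq)
Let s be the molar solubility. Then [Ce³⁺] = s and [OH⁻] = 3s.
Ksp = [Ce³⁺][OH⁻]^3 = s · (3s)^3 = 27s^4
27s^4 = 1.59×10⁻²⁰  ⇒  s^4 = 5.89×10⁻²²
Taking the 4th root, s = 4.93×10⁻⁶ M.

4.93×10⁻⁶ M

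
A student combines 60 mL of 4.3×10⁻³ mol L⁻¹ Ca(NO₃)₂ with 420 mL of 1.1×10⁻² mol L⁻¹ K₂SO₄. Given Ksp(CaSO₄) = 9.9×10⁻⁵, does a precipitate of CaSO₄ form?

After mixing, V = 60 mL + 420 mL = 480 mL.
[Ca²⁺] = (4.3×10⁻³)(60)/480 = 5.4×10⁻⁴ mol L⁻¹
[SO₄²⁻] = (1.1×10⁻²)(420)/480 = 9.6×10⁻³ mol L⁻¹
Q = [Ca²⁺][SO₄²⁻] = 5.2×10⁻⁶
Q = 5.2×10⁻⁶ < Ksp = 9.9×10⁻⁵, so the solution is unsaturated and no precipitate forms.

No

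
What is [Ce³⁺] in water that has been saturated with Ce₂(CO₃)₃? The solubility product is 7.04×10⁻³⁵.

1.16×10⁻⁷ M

Ce₂(CO₃)₃(s) ⇌ 2 Ce³⁺(aq) + 3 CO₃²⁻(aq)
With molar solubility s: [Ce³⁺] = 2s, [CO₃²⁻] = 3s.
Ksp = [Ce³⁺]^2[CO₃²⁻]^3 = (2s)^2 · (3s)^3 = 108s^5 = 7.04×10⁻³⁵
s = 5.79×10⁻⁸ mol/L
[Ce³⁺] = 2s = 1.16×10⁻⁷ mol/L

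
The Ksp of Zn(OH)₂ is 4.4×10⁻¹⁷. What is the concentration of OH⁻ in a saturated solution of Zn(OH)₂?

4.4×10⁻⁶ M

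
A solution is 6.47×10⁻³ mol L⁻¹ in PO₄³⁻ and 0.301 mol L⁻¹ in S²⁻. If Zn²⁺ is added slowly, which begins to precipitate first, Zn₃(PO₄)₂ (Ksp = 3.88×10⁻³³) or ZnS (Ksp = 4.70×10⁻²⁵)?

Precipitation begins when Q = Ksp.
For Zn₃(PO₄)₂: [Zn²⁺] = (Ksp/[PO₄³⁻]^2)^(1/3) = 4.53×10⁻¹⁰ mol L⁻¹
For ZnS: [Zn²⁺] = (Ksp/[S²⁻]) = 1.56×10⁻²⁴ mol L⁻¹
The smaller threshold [Zn²⁺] is reached first, so ZnS precipitates first.

ZnS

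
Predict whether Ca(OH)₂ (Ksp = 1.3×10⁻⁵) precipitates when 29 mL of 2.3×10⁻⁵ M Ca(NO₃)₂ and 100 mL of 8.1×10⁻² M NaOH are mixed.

After mixing, V = 29 mL + 100 mL = 129 mL.
[Ca²⁺] = (2.3×10⁻⁵)(29)/129 = 5.2×10⁻⁶ M
[OH⁻] = (8.1×10⁻²)(100)/129 = 6.3×10⁻² M
Q = [Ca²⁺][OH⁻]^2 = 2.0×10⁻⁸
Since Q (2.0×10⁻⁸) is less than Ksp (1.3×10⁻⁵), no Ca(OH)₂ precipitates.

No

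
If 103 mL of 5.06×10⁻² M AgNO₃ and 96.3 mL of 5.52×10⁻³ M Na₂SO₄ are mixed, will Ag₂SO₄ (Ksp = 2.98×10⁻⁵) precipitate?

After mixing, V = 103 mL + 96.3 mL = 199.3 mL.
[Ag⁺] = (5.06×10⁻²)(103)/199.3 = 2.62×10⁻² M
[SO₄²⁻] = (5.52×10⁻³)(96.3)/199.3 = 2.67×10⁻³ M
Q = [Ag⁺]^2[SO₄²⁻] = 1.82×10⁻⁶
Since Q (1.82×10⁻⁶) is less than Ksp (2.98×10⁻⁵), no Ag₂SO₄ precipitates.

No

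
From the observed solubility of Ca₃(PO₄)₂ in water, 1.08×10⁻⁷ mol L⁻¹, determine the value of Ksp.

Ksp = 1.59×10⁻³³

Ca₃(PO₄)₂(s) ⇌ 3 Ca²⁺(aq) + 2 PO₄³⁻(aq)
With molar solubility s: [Ca²⁺] = 3s, [PO₄³⁻] = 2s.
Ksp = [Ca²⁺]^3[PO₄³⁻]^2 = (3s)^3 · (2s)^2 = 108s^5
Ksp = 108 × (1.08×10⁻⁷)^5 = 1.59×10⁻³³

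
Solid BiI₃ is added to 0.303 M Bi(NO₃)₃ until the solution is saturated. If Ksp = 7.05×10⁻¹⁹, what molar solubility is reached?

4.42×10⁻⁷ M

BiI₃(s) ⇌ Bi³⁺(aq) + 3 I⁻(aq)
The solution already contains Bi³⁺ at 0.303 M. Let s be the molar solubility of BiI₃.
[Bi³⁺] ≈ 0.303 M (common ion dominates); [I⁻] = 3s.
Ksp = [Bi³⁺][I⁻]^3 = (0.303)(3s)^3
(3s)^3 = 7.05×10⁻¹⁹ / (0.303) = 2.33×10⁻¹⁸
s = 4.42×10⁻⁷ M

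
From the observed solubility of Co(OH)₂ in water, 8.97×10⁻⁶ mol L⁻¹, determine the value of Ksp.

Ksp = 2.89×10⁻¹⁵

Co(OH)₂(s) ⇌ Co²⁺(aq) + 2 OH⁻(aq)
For each mole of Co(OH)₂ that dissolves per liter, [Co²⁺] = s and [OH⁻] = 2s; let s denote this solubility.
Ksp = [Co²⁺][OH⁻]^2 = s · (2s)^2 = 4s^3
Ksp = 4 × (8.97×10⁻⁶)^3 = 2.89×10⁻¹⁵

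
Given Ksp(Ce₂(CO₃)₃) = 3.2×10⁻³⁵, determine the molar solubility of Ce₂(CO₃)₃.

4.9×10⁻⁸ M

Ce₂(CO₃)₃(s) ⇌ 2 Ce³⁺(aq) + 3 CO₃²⁻(aq)
For each mole of Ce₂(CO₃)₃ that dissolves per liter, [Ce³⁺] = 2s and [CO₃²⁻] = 3s; let s denote this solubility.
Ksp = [Ce³⁺]^2[CO₃²⁻]^3 = (2s)^2 · (3s)^3 = 108s^5
108s^5 = 3.2×10⁻³⁵  ⇒  s^5 = 3.0×10⁻³⁷
s = 4.9×10⁻⁸ M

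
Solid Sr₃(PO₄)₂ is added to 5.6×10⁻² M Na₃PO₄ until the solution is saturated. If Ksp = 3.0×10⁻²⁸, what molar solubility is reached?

1.5×10⁻⁹ M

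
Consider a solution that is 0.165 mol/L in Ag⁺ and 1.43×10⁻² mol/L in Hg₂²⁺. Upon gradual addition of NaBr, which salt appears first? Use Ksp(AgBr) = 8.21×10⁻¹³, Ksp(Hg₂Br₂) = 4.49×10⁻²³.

The threshold for precipitation is Q = Ksp.
For AgBr: [Br⁻] = (Ksp/[Ag⁺]) = 4.98×10⁻¹² mol/L
For Hg₂Br₂: [Br⁻] = (Ksp/[Hg₂²⁺])^(1/2) = 5.60×10⁻¹¹ mol/L
Since AgBr needs less Br⁻ to reach saturation, it precipitates first.

AgBr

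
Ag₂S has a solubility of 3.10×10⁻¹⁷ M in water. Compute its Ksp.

Ag₂S(s) ⇌ 2 Ag⁺(aq) + S²⁻(aq)
With molar solubility s: [Ag⁺] = 2s, [S²⁻] = s.
Ksp = [Ag⁺]^2[S²⁻] = (2s)^2 · s = 4s^3
Ksp = 4 × (3.10×10⁻¹⁷)^3 = 1.19×10⁻⁴⁹

Ksp = 1.19×10⁻⁴⁹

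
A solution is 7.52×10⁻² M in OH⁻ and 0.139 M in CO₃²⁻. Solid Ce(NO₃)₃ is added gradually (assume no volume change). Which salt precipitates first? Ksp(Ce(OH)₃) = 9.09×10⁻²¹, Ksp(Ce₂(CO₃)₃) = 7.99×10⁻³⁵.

Ce(OH)₃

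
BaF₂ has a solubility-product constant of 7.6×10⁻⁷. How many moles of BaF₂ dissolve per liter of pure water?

BaF₂(s) ⇌ Ba²⁺(aq) + 2 F⁻(aq)
If s mol/L of BaF₂ dissolves, [Ba²⁺] = s and [F⁻] = 2s.
Ksp = [Ba²⁺][F⁻]^2 = s · (2s)^2 = 4s^3
4s^3 = 7.6×10⁻⁷  ⇒  s^3 = 1.9×10⁻⁷
s = (1.9×10⁻⁷)^(1/3) = 5.7×10⁻³ mol L⁻¹

5.7×10⁻³ M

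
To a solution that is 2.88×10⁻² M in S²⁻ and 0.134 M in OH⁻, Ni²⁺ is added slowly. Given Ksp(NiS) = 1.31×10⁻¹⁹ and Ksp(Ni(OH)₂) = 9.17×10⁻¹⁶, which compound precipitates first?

NiS

A salt starts to precipitate once the ion product Q reaches its Ksp.
For NiS: [Ni²⁺] = (Ksp/[S²⁻]) = 4.55×10⁻¹⁸ M
For Ni(OH)₂: [Ni²⁺] = (Ksp/[OH⁻]^2) = 5.11×10⁻¹⁴ M
NiS requires the lower [Ni²⁺], so it precipitates first.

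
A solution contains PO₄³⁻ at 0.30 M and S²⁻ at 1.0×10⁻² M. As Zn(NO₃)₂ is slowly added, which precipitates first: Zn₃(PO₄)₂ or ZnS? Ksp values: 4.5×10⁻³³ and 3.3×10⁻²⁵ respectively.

ZnS

Precipitation of each salt begins when its ion product equals Ksp.
For Zn₃(PO₄)₂: [Zn²⁺] = (Ksp/[PO₄³⁻]^2)^(1/3) = 3.7×10⁻¹¹ M
For ZnS: [Zn²⁺] = (Ksp/[S²⁻]) = 3.3×10⁻²³ M
ZnS requires the lower [Zn²⁺], so it precipitates first.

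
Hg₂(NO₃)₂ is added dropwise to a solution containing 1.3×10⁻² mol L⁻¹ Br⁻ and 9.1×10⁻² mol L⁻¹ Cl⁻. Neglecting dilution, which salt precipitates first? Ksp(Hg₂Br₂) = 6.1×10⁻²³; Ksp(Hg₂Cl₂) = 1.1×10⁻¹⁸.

Hg₂Br₂

Precipitation begins when Q = Ksp.
For Hg₂Br₂: [Hg₂²⁺] = (Ksp/[Br⁻]^2) = 3.6×10⁻¹⁹ mol L⁻¹
For Hg₂Cl₂: [Hg₂²⁺] = (Ksp/[Cl⁻]^2) = 1.3×10⁻¹⁶ mol L⁻¹
Hg₂Br₂ requires the lower [Hg₂²⁺], so it precipitates first.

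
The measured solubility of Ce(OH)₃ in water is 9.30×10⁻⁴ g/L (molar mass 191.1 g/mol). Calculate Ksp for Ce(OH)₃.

Ksp = 1.51×10⁻²⁰

s = (9.30×10⁻⁴ g L⁻¹)/(191.1 g mol⁻¹) = 4.8666×10⁻⁶ M
Ce(OH)₃(s) ⇌ Ce³⁺(aq) + 3 OH⁻(aq)
If s mol/L of Ce(OH)₃ dissolves, [Ce³⁺] = s and [OH⁻] = 3s.
Ksp = [Ce³⁺][OH⁻]^3 = s · (3s)^3 = 27s^4
Ksp = 27 × (4.8666×10⁻⁶)^4 = 1.51×10⁻²⁰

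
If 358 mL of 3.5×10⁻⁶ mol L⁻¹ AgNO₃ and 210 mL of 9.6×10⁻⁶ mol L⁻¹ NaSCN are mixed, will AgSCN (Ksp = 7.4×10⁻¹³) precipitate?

The combined volume is 568 mL.
[Ag⁺] = (3.5×10⁻⁶)(358)/568 = 2.2×10⁻⁶ mol L⁻¹
[SCN⁻] = (9.6×10⁻⁶)(210)/568 = 3.5×10⁻⁶ mol L⁻¹
Q = [Ag⁺][SCN⁻] = 7.8×10⁻¹²
Q = 7.8×10⁻¹² > Ksp = 7.4×10⁻¹³, so the solution is supersaturated and AgSCN precipitates.

Yes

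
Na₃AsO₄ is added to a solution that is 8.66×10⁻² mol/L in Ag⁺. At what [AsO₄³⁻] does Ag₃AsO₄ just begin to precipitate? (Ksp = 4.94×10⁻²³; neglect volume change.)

7.61×10⁻²⁰ M

Precipitation begins when Q = Ksp.
Ag₃AsO₄(s) ⇌ 3 Ag⁺(aq) + AsO₄³⁻(aq)
Ksp = [Ag⁺]^3[AsO₄³⁻] = [AsO₄³⁻](8.66×10⁻²)^3
[AsO₄³⁻] = 4.94×10⁻²³ / (8.66×10⁻²)^3 = 7.61×10⁻²⁰
[AsO₄³⁻] = 7.61×10⁻²⁰ mol/L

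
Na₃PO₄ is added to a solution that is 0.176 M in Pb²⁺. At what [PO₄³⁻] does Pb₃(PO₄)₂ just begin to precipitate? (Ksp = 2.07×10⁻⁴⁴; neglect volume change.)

Precipitation of each salt begins when its ion product equals Ksp.
Pb₃(PO₄)₂(s) ⇌ 3 Pb²⁺(aq) + 2 PO₄³⁻(aq)
Ksp = [Pb²⁺]^3[PO₄³⁻]^2 = [PO₄³⁻]^2(0.176)^3
[PO₄³⁻]^2 = 2.07×10⁻⁴⁴ / (0.176)^3 = 3.80×10⁻⁴²
[PO₄³⁻] = 1.95×10⁻²¹ M

1.95×10⁻²¹ M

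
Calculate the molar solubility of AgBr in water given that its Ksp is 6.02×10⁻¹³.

AgBr(s) ⇌ Ag⁺(aq) + Br⁻(aq)
If s mol/L of AgBr dissolves, [Ag⁺] = s and [Br⁻] = s.
Ksp = [Ag⁺][Br⁻] = s · s = s^2
s^2 = 6.02×10⁻¹³
s = (6.02×10⁻¹³)^(1/2) = 7.76×10⁻⁷ M

7.76×10⁻⁷ M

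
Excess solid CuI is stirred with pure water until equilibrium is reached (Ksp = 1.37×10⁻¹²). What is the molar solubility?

1.17×10⁻⁶ M

CuI(s) ⇌ Cu⁺(aq) + I⁻(aq)
Let s be the molar solubility. Then [Cu⁺] = s and [I⁻] = s.
Ksp = [Cu⁺][I⁻] = s · s = s^2
s^2 = 1.37×10⁻¹²
Taking the 2nd root, s = 1.17×10⁻⁶ M.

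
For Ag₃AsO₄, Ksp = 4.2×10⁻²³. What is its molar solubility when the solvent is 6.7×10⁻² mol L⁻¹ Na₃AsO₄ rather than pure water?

2.9×10⁻⁸ M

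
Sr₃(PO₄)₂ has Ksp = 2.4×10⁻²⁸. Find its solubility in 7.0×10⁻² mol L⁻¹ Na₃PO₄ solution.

Sr₃(PO₄)₂(s) ⇌ 3 Sr²⁺(aq) + 2 PO₄³⁻(aq)
Let s be the solubility of Sr₃(PO₄)₂ here. The common ion gives [PO₄³⁻] ≈ 7.0×10⁻² mol L⁻¹, and [Sr²⁺] = 3s.
Ksp = [Sr²⁺]^3[PO₄³⁻]^2 = (3s)^3(7.0×10⁻²)^2
(3s)^3 = 2.4×10⁻²⁸ / (7.0×10⁻²)^2 = 4.9×10⁻²⁶
s = 1.2×10⁻⁹ mol L⁻¹

1.2×10⁻⁹ M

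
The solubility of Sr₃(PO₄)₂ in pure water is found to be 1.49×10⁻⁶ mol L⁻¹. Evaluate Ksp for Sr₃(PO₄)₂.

Sr₃(PO₄)₂(s) ⇌ 3 Sr²⁺(aq) + 2 PO₄³⁻(aq)
With molar solubility s: [Sr²⁺] = 3s, [PO₄³⁻] = 2s.
Ksp = [Sr²⁺]^3[PO₄³⁻]^2 = (3s)^3 · (2s)^2 = 108s^5
Ksp = 108 × (1.49×10⁻⁶)^5 = 7.93×10⁻²⁸

Ksp = 7.93×10⁻²⁸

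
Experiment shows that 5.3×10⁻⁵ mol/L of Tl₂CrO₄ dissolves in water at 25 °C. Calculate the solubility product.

Ksp = 6.0×10⁻¹³

Tl₂CrO₄(s) ⇌ 2 Tl⁺(aq) + CrO₄²⁻(aq)
Call the molar solubility s, so that [Tl⁺] = 2s and [CrO₄²⁻] = s.
Ksp = [Tl⁺]^2[CrO₄²⁻] = (2s)^2 · s = 4s^3
Ksp = 4 × (5.3×10⁻⁵)^3 = 6.0×10⁻¹³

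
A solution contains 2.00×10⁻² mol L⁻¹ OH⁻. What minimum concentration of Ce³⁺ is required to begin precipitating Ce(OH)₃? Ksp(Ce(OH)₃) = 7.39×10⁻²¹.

Precipitation of each salt begins when its ion product equals Ksp.
Ce(OH)₃(s) ⇌ Ce³⁺(aq) + 3 OH⁻(aq)
Ksp = [Ce³⁺][OH⁻]^3 = [Ce³⁺](2.00×10⁻²)^3
[Ce³⁺] = 7.39×10⁻²¹ / (2.00×10⁻²)^3 = 9.24×10⁻¹⁶
[Ce³⁺] = 9.24×10⁻¹⁶ mol L⁻¹

9.24×10⁻¹⁶ M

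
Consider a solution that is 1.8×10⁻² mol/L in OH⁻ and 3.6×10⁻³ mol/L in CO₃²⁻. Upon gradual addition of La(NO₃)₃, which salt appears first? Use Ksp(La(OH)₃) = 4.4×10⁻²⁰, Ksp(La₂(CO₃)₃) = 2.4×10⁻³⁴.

La(OH)₃

The threshold for precipitation is Q = Ksp.
For La(OH)₃: [La³⁺] = (Ksp/[OH⁻]^3) = 7.5×10⁻¹⁵ mol/L
For La₂(CO₃)₃: [La³⁺] = (Ksp/[CO₃²⁻]^3)^(1/2) = 7.2×10⁻¹⁴ mol/L
Since La(OH)₃ needs less La³⁺ to reach saturation, it precipitates first.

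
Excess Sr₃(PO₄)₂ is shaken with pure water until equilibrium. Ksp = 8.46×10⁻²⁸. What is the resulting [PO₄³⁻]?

Sr₃(PO₄)₂(s) ⇌ 3 Sr²⁺(aq) + 2 PO₄³⁻(aq)
With molar solubility s: [Sr²⁺] = 3s, [PO₄³⁻] = 2s.
Ksp = [Sr²⁺]^3[PO₄³⁻]^2 = (3s)^3 · (2s)^2 = 108s^5 = 8.46×10⁻²⁸
s = 1.51×10⁻⁶ mol/L
[PO₄³⁻] = 2s = 3.02×10⁻⁶ mol/L

3.02×10⁻⁶ M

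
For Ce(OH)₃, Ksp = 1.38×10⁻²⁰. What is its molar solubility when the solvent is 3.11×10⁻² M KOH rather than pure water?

4.59×10⁻¹⁶ M

Ce(OH)₃(s) ⇌ Ce³⁺(aq) + 3 OH⁻(aq)
Let s be the solubility of Ce(OH)₃ here. The common ion gives [OH⁻] ≈ 3.11×10⁻² M, and [Ce³⁺] = s.
Ksp = [Ce³⁺][OH⁻]^3 = s(3.11×10⁻²)^3
s = 1.38×10⁻²⁰ / (3.11×10⁻²)^3 = 4.59×10⁻¹⁶
s = 4.59×10⁻¹⁶ M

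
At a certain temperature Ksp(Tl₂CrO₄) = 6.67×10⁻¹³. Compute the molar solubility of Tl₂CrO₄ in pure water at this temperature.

Tl₂CrO₄(s) ⇌ 2 Tl⁺(aq) + CrO₄²⁻(aq)
Call the molar solubility s, so that [Tl⁺] = 2s and [CrO₄²⁻] = s.
Ksp = [Tl⁺]^2[CrO₄²⁻] = (2s)^2 · s = 4s^3
4s^3 = 6.67×10⁻¹³  ⇒  s^3 = 1.67×10⁻¹³
s = 5.50×10⁻⁵ mol L⁻¹

5.50×10⁻⁵ M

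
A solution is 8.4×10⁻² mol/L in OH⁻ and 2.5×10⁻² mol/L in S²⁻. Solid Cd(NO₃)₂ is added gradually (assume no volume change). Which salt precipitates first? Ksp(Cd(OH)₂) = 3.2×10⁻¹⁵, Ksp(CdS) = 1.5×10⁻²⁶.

The threshold for precipitation is Q = Ksp.
For Cd(OH)₂: [Cd²⁺] = (Ksp/[OH⁻]^2) = 4.5×10⁻¹³ mol/L
For CdS: [Cd²⁺] = (Ksp/[S²⁻]) = 6.0×10⁻²⁵ mol/L
The smaller threshold [Cd²⁺] is reached first, so CdS precipitates first.

CdS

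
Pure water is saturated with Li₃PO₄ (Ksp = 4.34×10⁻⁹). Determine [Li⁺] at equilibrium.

Li₃PO₄(s) ⇌ 3 Li⁺(aq) + PO₄³⁻(aq)
Call the molar solubility s, so that [Li⁺] = 3s and [PO₄³⁻] = s.
Ksp = [Li⁺]^3[PO₄³⁻] = (3s)^3 · s = 27s^4 = 4.34×10⁻⁹
s = 3.56×10⁻³ mol L⁻¹
[Li⁺] = 3s = 1.07×10⁻² mol L⁻¹

1.07×10⁻² M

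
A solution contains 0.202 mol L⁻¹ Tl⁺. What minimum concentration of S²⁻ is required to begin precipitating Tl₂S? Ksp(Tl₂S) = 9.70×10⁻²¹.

2.38×10⁻¹⁹ M

Each salt precipitates once Q = Ksp for that salt.
Tl₂S(s) ⇌ 2 Tl⁺(aq) + S²⁻(aq)
Ksp = [Tl⁺]^2[S²⁻] = [S²⁻](0.202)^2
[S²⁻] = 9.70×10⁻²¹ / (0.202)^2 = 2.38×10⁻¹⁹
[S²⁻] = 2.38×10⁻¹⁹ mol L⁻¹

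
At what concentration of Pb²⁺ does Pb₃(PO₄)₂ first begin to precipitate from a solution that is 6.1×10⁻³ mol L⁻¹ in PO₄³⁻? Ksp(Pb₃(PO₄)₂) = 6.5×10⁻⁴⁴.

Precipitation of each salt begins when its ion product equals Ksp.
Pb₃(PO₄)₂(s) ⇌ 3 Pb²⁺(aq) + 2 PO₄³⁻(aq)
Ksp = [Pb²⁺]^3[PO₄³⁻]^2 = [Pb²⁺]^3(6.1×10⁻³)^2
[Pb²⁺]^3 = 6.5×10⁻⁴⁴ / (6.1×10⁻³)^2 = 1.7×10⁻³⁹
[Pb²⁺] = 1.2×10⁻¹³ mol L⁻¹

1.2×10⁻¹³ M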